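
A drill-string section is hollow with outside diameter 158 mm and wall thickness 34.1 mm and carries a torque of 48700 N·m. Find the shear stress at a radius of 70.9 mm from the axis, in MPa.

63.0 MPa

J = π(d_o⁴ − d_i⁴)/32 = π(0.158⁴ − 0.0898⁴)/32 = 5.480×10^-5 m⁴.
Shear stress varies linearly with radius: τ = T·r/J = 48700 × 0.0709 / 5.480×10^-5 = 6.301×10^7 Pa.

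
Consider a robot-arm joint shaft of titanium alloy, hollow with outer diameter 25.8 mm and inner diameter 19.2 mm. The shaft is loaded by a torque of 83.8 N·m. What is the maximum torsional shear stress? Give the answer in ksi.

J = π(d_o⁴ − d_i⁴)/32 = π(0.0258⁴ − 0.0192⁴)/32 = 3.016×10^-8 m⁴.
τ_max = T·r/J = 83.80 × 0.0129 / 3.016×10^-8 = 3.585×10^7 Pa.

5.20 ksi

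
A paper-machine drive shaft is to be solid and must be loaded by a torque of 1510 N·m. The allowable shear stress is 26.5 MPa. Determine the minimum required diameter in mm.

For a solid shaft τ_max = 16T/(πd³), so d = (16T/(π τ_allow))^(1/3) = (16·1510/(π·2.65×10^7))^(1/3) = 0.06621 m.

66.2 mm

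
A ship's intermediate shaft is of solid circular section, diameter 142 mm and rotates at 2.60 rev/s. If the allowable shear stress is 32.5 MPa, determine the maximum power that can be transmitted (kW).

298 kW

J = πd⁴/32 = π(0.142)⁴/32 = 3.992×10^-5 m⁴.
T_max = τ_allow·J/r = 3.25×10^7 × 3.992×10^-5 / 0.0710 = 18270 N·m.
ω = 2π·2.60 = 16.34 rad/s, so P_max = T_max·ω = 2.985×10^5 W.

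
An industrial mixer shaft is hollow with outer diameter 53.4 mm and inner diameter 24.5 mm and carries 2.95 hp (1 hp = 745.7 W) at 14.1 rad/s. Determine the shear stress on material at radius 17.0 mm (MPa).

3.48 MPa

ω = 14.1 rad/s, so T = P/ω = 2.95×745.7 / 14.10 = 156.0 N·m.
J = π(d_o⁴ − d_i⁴)/32 = π(0.0534⁴ − 0.0245⁴)/32 = 7.629×10^-7 m⁴.
Shear stress varies linearly with radius: τ = T·r/J = 156.0 × 0.0170 / 7.629×10^-7 = 3.476×10^6 Pa.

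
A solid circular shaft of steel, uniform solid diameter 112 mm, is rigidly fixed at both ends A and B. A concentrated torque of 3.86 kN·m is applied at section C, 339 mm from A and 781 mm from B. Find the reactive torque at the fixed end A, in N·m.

2690 N·m

With uniform GJ and both ends fixed, compatibility θ_AC = θ_CB gives T_A·a = T_B·b, together with T_A + T_B = T₀.
T_A = T₀·b/(a+b) = 3860·781/1120 = 2692 N·m; T_B = 1168 N·m.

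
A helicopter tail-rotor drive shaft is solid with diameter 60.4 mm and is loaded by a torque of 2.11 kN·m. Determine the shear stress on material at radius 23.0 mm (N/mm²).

37.1 N/mm²

J = πd⁴/32 = π(0.0604)⁴/32 = 1.307×10^-6 m⁴.
Shear stress varies linearly with radius: τ = T·r/J = 2110 × 0.0230 / 1.307×10^-6 = 3.714×10^7 Pa.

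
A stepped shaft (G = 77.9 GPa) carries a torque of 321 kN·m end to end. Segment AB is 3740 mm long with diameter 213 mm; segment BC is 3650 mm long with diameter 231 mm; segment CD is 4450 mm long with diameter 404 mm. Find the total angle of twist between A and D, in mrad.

137 mrad

J_AB = π(0.213)⁴/32 = 2.02×10^-4 m⁴; J_BC = π(0.231)⁴/32 = 2.80×10^-4 m⁴; J_CD = π(0.404)⁴/32 = 2.62×10^-3 m⁴.
θ = (T/G)·Σ L_i/J_i = (321000/77.9×10⁹)·(3.74/2.02×10^-4 + 3.65/2.80×10^-4 + 4.45/2.62×10^-3) = 0.1371 rad.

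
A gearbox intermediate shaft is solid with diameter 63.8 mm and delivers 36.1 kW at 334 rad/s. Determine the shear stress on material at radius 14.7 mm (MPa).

ω = 334 rad/s, so T = P/ω = 36.1×10³ / 334.0 = 108.1 N·m.
J = πd⁴/32 = π(0.0638)⁴/32 = 1.627×10^-6 m⁴.
Shear stress varies linearly with radius: τ = T·r/J = 108.1 × 0.0147 / 1.627×10^-6 = 9.768×10^5 Pa.

0.977 MPa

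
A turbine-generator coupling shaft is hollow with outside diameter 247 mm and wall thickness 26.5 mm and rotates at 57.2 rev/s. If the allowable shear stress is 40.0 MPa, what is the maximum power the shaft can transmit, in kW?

26300 kW

J = π(d_o⁴ − d_i⁴)/32 = π(0.247⁴ − 0.194⁴)/32 = 2.264×10^-4 m⁴.
T_max = τ_allow·J/r = 4.00×10^7 × 2.264×10^-4 / 0.123 = 73310 N·m.
ω = 2π·57.2 = 359.4 rad/s, so P_max = T_max·ω = 2.635×10^7 W.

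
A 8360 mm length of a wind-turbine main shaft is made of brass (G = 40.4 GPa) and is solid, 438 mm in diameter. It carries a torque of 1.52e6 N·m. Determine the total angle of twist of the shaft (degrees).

J = πd⁴/32 = π(0.438)⁴/32 = 3.613×10^-3 m⁴.
θ = T·L/(G·J) = 1.520e6 × 8.36 / (40.4×10⁹ × 3.613×10^-3) = 0.08705 rad.

4.99°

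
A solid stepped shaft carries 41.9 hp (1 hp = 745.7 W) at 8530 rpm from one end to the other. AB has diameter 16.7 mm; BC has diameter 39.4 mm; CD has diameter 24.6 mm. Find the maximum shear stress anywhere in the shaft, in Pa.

ω = 2π·8530/60 = 893.3 rad/s, so T = P/ω = 41.9×745.7 / 893.3 = 34.98 N·m.
Under the same torque, τ_max = 16T/(πd³) is largest where d is smallest — segment AB (d = 16.7 mm).
τ_max = 16·34.98/(π·(0.0167)³) = 3.825×10^7 Pa.

3.82e7 Pa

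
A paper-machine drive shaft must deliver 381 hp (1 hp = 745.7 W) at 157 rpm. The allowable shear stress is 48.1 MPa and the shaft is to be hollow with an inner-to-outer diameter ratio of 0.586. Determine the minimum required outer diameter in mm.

ω = 2π·157/60 = 16.44 rad/s, so T = P/ω = 381×745.7 / 16.44 = 17280 N·m.
For a hollow shaft with d_i/d_o = 0.586: τ_max = 16T/(π d_o³ (1−k⁴)), so d_o = [16T/(π τ_allow (1−k⁴))]^(1/3) = [16·17280/(π·4.81×10^7·0.8821)]^(1/3) = 0.1275 m.

128 mm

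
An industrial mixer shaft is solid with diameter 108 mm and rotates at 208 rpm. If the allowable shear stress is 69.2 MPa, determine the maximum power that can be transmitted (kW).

J = πd⁴/32 = π(0.108)⁴/32 = 1.336×10^-5 m⁴.
T_max = τ_allow·J/r = 6.92×10^7 × 1.336×10^-5 / 0.0540 = 17120 N·m.
ω = 2π·208/60 = 21.78 rad/s, so P_max = T_max·ω = 3.728×10^5 W.

373 kW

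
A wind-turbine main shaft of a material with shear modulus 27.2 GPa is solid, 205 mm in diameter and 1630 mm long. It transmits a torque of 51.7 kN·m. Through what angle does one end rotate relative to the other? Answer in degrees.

J = πd⁴/32 = π(0.205)⁴/32 = 1.734×10^-4 m⁴.
θ = T·L/(G·J) = 51700 × 1.63 / (27.2×10⁹ × 1.734×10^-4) = 0.01787 rad.

1.02°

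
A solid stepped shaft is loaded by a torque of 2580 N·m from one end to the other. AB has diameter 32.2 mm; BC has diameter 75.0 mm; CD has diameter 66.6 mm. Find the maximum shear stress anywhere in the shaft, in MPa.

394 MPa

Under the same torque, τ_max = 16T/(πd³) is largest where d is smallest — segment AB (d = 32.2 mm).
τ_max = 16·2580/(π·(0.0322)³) = 3.936×10^8 Pa.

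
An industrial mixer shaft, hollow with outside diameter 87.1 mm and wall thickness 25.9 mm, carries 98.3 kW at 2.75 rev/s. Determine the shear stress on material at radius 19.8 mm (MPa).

20.5 MPa

ω = 2π·2.75 = 17.28 rad/s, so T = P/ω = 98.3×10³ / 17.28 = 5689 N·m.
J = π(d_o⁴ − d_i⁴)/32 = π(0.0871⁴ − 0.0353⁴)/32 = 5.498×10^-6 m⁴.
Shear stress varies linearly with radius: τ = T·r/J = 5689 × 0.0198 / 5.498×10^-6 = 2.049×10^7 Pa.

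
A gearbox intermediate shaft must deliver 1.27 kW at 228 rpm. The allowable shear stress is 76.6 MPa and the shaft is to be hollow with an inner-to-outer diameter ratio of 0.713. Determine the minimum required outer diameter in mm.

ω = 2π·228/60 = 23.88 rad/s, so T = P/ω = 1.27×10³ / 23.88 = 53.19 N·m.
For a hollow shaft with d_i/d_o = 0.713: τ_max = 16T/(π d_o³ (1−k⁴)), so d_o = [16T/(π τ_allow (1−k⁴))]^(1/3) = [16·53.19/(π·7.66×10^7·0.7416)]^(1/3) = 0.01683 m.

16.8 mm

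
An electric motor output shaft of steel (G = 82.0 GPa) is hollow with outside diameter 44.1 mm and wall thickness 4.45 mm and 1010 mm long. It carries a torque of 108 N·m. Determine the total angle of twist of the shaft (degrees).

J = π(d_o⁴ − d_i⁴)/32 = π(0.0441⁴ − 0.0352⁴)/32 = 2.206×10^-7 m⁴.
θ = T·L/(G·J) = 108.0 × 1.01 / (82.0×10⁹ × 2.206×10^-7) = 6.030×10^-3 rad.

0.345°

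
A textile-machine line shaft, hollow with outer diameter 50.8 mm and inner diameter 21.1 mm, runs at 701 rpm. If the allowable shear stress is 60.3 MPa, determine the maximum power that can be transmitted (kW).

J = π(d_o⁴ − d_i⁴)/32 = π(0.0508⁴ − 0.0211⁴)/32 = 6.344×10^-7 m⁴.
T_max = τ_allow·J/r = 6.03×10^7 × 6.344×10^-7 / 0.0254 = 1506 N·m.
ω = 2π·701/60 = 73.41 rad/s, so P_max = T_max·ω = 1.106×10^5 W.

111 kW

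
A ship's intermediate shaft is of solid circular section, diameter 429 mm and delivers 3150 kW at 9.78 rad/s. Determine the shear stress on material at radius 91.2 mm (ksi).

ω = 9.78 rad/s, so T = P/ω = 3150×10³ / 9.780 = 322100 N·m.
J = πd⁴/32 = π(0.429)⁴/32 = 3.325×10^-3 m⁴.
Shear stress varies linearly with radius: τ = T·r/J = 322100 × 0.0912 / 3.325×10^-3 = 8.834×10^6 Pa.

1.28 ksi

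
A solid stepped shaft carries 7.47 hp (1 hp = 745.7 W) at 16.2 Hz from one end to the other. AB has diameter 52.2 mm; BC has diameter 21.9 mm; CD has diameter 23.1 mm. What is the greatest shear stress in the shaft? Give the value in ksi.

ω = 2π·16.2 = 101.8 rad/s, so T = P/ω = 7.47×745.7 / 101.8 = 54.73 N·m.
Under the same torque, τ_max = 16T/(πd³) is largest where d is smallest — segment BC (d = 21.9 mm).
τ_max = 16·54.73/(π·(0.0219)³) = 2.654×10^7 Pa.

3.85 ksi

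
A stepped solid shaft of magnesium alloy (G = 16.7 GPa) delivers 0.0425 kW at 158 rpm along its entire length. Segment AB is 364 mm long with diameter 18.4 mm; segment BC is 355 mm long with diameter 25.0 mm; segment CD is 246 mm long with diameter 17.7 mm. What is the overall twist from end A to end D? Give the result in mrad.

ω = 2π·158/60 = 16.55 rad/s, so T = P/ω = 0.0425×10³ / 16.55 = 2.569 N·m.
J_AB = π(0.0184)⁴/32 = 1.13×10^-8 m⁴; J_BC = π(0.0250)⁴/32 = 3.83×10^-8 m⁴; J_CD = π(0.0177)⁴/32 = 9.64×10^-9 m⁴.
θ = (T/G)·Σ L_i/J_i = (2.569/16.7×10⁹)·(0.364/1.13×10^-8 + 0.355/3.83×10^-8 + 0.246/9.64×10^-9) = 0.01033 rad.

10.3 mrad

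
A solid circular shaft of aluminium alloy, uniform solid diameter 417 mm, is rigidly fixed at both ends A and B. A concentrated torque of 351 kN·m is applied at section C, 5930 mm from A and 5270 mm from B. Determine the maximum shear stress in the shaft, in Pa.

With uniform GJ and both ends fixed, compatibility θ_AC = θ_CB gives T_A·a = T_B·b, together with T_A + T_B = T₀.
T_A = T₀·b/(a+b) = 351000·5270/11200 = 165200 N·m; T_B = 185800 N·m.
τ in each portion: τ_AC = 1.16×10^7 Pa, τ_CB = 1.31×10^7 Pa; maximum is in CB.
τ_max = T_CB·r/J = 185800·0.208/2.97×10^-3 = 1.305×10^7 Pa.

1.31e7 Pa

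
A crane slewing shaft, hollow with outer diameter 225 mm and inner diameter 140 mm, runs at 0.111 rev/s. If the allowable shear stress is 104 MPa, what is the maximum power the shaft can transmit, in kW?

J = π(d_o⁴ − d_i⁴)/32 = π(0.225⁴ − 0.140⁴)/32 = 2.139×10^-4 m⁴.
T_max = τ_allow·J/r = 1.04×10^8 × 2.139×10^-4 / 0.113 = 197700 N·m.
ω = 2π·0.111 = 0.6974 rad/s, so P_max = T_max·ω = 1.379×10^5 W.

138 kW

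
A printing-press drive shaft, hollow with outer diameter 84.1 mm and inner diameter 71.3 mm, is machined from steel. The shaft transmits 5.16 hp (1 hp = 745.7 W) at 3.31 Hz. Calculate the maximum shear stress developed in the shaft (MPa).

3.28 MPa

ω = 2π·3.31 = 20.80 rad/s, so T = P/ω = 5.16×745.7 / 20.80 = 185.0 N·m.
J = π(d_o⁴ − d_i⁴)/32 = π(0.0841⁴ − 0.0713⁴)/32 = 2.374×10^-6 m⁴.
τ_max = T·r/J = 185.0 × 0.0420 / 2.374×10^-6 = 3.277×10^6 Pa.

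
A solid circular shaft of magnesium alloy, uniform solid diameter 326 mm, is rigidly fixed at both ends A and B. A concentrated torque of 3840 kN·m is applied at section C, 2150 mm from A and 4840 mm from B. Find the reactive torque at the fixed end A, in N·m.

2.66e6 N·m

With uniform GJ and both ends fixed, compatibility θ_AC = θ_CB gives T_A·a = T_B·b, together with T_A + T_B = T₀.
T_A = T₀·b/(a+b) = 3.840e6·4840/6990 = 2.659e6 N·m; T_B = 1.181e6 N·m.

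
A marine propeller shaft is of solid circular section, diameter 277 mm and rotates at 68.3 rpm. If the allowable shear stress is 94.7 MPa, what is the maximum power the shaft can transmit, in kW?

J = πd⁴/32 = π(0.277)⁴/32 = 5.780×10^-4 m⁴.
T_max = τ_allow·J/r = 9.47×10^7 × 5.780×10^-4 / 0.139 = 395200 N·m.
ω = 2π·68.3/60 = 7.152 rad/s, so P_max = T_max·ω = 2.827×10^6 W.

2830 kW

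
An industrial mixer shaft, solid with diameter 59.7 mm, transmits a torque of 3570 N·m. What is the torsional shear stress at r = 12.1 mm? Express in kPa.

J = πd⁴/32 = π(0.0597)⁴/32 = 1.247×10^-6 m⁴.
Shear stress varies linearly with radius: τ = T·r/J = 3570 × 0.0121 / 1.247×10^-6 = 3.464×10^7 Pa.

34600 kPa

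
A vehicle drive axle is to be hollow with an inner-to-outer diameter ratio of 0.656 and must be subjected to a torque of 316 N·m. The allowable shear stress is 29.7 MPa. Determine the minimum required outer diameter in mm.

For a hollow shaft with d_i/d_o = 0.656: τ_max = 16T/(π d_o³ (1−k⁴)), so d_o = [16T/(π τ_allow (1−k⁴))]^(1/3) = [16·316.0/(π·2.97×10^7·0.8148)]^(1/3) = 0.04051 m.

40.5 mm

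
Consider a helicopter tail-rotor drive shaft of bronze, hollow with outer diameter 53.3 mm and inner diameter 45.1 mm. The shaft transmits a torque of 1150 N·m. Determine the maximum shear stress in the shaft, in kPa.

J = π(d_o⁴ − d_i⁴)/32 = π(0.0533⁴ − 0.0451⁴)/32 = 3.862×10^-7 m⁴.
τ_max = T·r/J = 1150 × 0.0267 / 3.862×10^-7 = 7.936×10^7 Pa.

79400 kPa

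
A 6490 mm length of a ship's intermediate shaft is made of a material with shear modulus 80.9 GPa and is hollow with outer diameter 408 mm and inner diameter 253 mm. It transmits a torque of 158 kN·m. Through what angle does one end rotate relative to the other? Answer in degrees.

0.313°

J = π(d_o⁴ − d_i⁴)/32 = π(0.408⁴ − 0.253⁴)/32 = 2.318×10^-3 m⁴.
θ = T·L/(G·J) = 158000 × 6.49 / (80.9×10⁹ × 2.318×10^-3) = 5.468×10^-3 rad.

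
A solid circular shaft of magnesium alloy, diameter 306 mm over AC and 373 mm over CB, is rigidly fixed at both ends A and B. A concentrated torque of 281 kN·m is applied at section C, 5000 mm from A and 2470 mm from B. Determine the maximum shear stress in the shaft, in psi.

Compatibility: T_A·a/J_AC = T_B·b/J_CB with T_A + T_B = T₀.
J_AC = 8.61×10^-4 m⁴, J_CB = 1.90×10^-3 m⁴, so T_A = T₀·(J_AC/a)/((J_AC/a)+(J_CB/b)) = 51380 N·m, T_B = 229600 N·m.
τ in each portion: τ_AC = 9.13×10^6 Pa, τ_CB = 2.25×10^7 Pa; maximum is in CB.
τ_max = T_CB·r/J = 229600·0.186/1.90×10^-3 = 2.253×10^7 Pa.

3270 psi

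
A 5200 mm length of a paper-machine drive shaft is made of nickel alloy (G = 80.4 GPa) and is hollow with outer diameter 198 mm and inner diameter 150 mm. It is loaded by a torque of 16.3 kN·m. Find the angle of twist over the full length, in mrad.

J = π(d_o⁴ − d_i⁴)/32 = π(0.198⁴ − 0.150⁴)/32 = 1.012×10^-4 m⁴.
θ = T·L/(G·J) = 16300 × 5.20 / (80.4×10⁹ × 1.012×10^-4) = 0.01042 rad.

10.4 mrad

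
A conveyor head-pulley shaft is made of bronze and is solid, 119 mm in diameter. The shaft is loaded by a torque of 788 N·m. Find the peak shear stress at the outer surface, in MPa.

2.38 MPa

J = πd⁴/32 = π(0.119)⁴/32 = 1.969×10^-5 m⁴.
τ_max = T·r/J = 788.0 × 0.0595 / 1.969×10^-5 = 2.382×10^6 Pa.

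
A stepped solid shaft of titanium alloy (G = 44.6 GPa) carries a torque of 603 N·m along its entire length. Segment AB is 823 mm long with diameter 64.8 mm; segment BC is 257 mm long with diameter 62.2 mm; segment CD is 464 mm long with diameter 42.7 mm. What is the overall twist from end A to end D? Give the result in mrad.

28.0 mrad

J_AB = π(0.0648)⁴/32 = 1.73×10^-6 m⁴; J_BC = π(0.0622)⁴/32 = 1.47×10^-6 m⁴; J_CD = π(0.0427)⁴/32 = 3.26×10^-7 m⁴.
θ = (T/G)·Σ L_i/J_i = (603.0/44.6×10⁹)·(0.823/1.73×10^-6 + 0.257/1.47×10^-6 + 0.464/3.26×10^-7) = 0.02801 rad.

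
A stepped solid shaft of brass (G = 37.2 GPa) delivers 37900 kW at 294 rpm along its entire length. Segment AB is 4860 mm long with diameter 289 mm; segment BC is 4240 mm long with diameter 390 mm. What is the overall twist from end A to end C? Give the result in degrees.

17.0°

ω = 2π·294/60 = 30.79 rad/s, so T = P/ω = 37900×10³ / 30.79 = 1.231e6 N·m.
J_AB = π(0.289)⁴/32 = 6.85×10^-4 m⁴; J_BC = π(0.390)⁴/32 = 2.27×10^-3 m⁴.
θ = (T/G)·Σ L_i/J_i = (1.231e6/37.2×10⁹)·(4.86/6.85×10^-4 + 4.24/2.27×10^-3) = 0.2966 rad.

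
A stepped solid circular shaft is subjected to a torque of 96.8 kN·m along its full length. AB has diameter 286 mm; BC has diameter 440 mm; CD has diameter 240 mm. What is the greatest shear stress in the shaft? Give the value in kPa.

Under the same torque, τ_max = 16T/(πd³) is largest where d is smallest — segment CD (d = 240 mm).
τ_max = 16·96800/(π·(0.240)³) = 3.566×10^7 Pa.

35700 kPa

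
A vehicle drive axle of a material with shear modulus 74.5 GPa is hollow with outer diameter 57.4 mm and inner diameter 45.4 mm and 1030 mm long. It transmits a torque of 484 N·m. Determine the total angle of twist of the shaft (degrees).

0.591°

J = π(d_o⁴ − d_i⁴)/32 = π(0.0574⁴ − 0.0454⁴)/32 = 6.486×10^-7 m⁴.
θ = T·L/(G·J) = 484.0 × 1.03 / (74.5×10⁹ × 6.486×10^-7) = 0.01032 rad.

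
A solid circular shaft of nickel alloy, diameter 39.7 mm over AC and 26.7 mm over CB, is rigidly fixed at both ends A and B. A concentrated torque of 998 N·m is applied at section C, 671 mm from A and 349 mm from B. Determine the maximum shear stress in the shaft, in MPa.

Compatibility: T_A·a/J_AC = T_B·b/J_CB with T_A + T_B = T₀.
J_AC = 2.44×10^-7 m⁴, J_CB = 4.99×10^-8 m⁴, so T_A = T₀·(J_AC/a)/((J_AC/a)+(J_CB/b)) = 716.3 N·m, T_B = 281.7 N·m.
τ in each portion: τ_AC = 5.83×10^7 Pa, τ_CB = 7.54×10^7 Pa; maximum is in CB.
τ_max = T_CB·r/J = 281.7·0.0133/4.99×10^-8 = 7.539×10^7 Pa.

75.4 MPa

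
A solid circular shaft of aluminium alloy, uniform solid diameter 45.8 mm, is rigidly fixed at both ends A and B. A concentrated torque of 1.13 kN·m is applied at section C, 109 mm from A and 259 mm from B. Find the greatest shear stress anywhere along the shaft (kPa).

42200 kPa

With uniform GJ and both ends fixed, compatibility θ_AC = θ_CB gives T_A·a = T_B·b, together with T_A + T_B = T₀.
T_A = T₀·b/(a+b) = 1130·259/368.0 = 795.3 N·m; T_B = 334.7 N·m.
τ in each portion: τ_AC = 4.22×10^7 Pa, τ_CB = 1.77×10^7 Pa; maximum is in AC.
τ_max = T_AC·r/J = 795.3·0.0229/4.32×10^-7 = 4.216×10^7 Pa.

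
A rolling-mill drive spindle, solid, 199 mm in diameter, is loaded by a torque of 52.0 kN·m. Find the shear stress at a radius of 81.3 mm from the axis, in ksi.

J = πd⁴/32 = π(0.199)⁴/32 = 1.540×10^-4 m⁴.
Shear stress varies linearly with radius: τ = T·r/J = 52000 × 0.0813 / 1.540×10^-4 = 2.746×10^7 Pa.

3.98 ksi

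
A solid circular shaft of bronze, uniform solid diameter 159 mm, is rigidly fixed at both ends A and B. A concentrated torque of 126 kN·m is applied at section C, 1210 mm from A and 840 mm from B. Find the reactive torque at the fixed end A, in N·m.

With uniform GJ and both ends fixed, compatibility θ_AC = θ_CB gives T_A·a = T_B·b, together with T_A + T_B = T₀.
T_A = T₀·b/(a+b) = 126000·840/2050 = 51630 N·m; T_B = 74370 N·m.

51600 N·m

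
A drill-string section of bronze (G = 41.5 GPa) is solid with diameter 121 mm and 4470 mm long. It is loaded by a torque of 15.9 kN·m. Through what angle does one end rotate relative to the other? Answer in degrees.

4.66°

J = πd⁴/32 = π(0.121)⁴/32 = 2.104×10^-5 m⁴.
θ = T·L/(G·J) = 15900 × 4.47 / (41.5×10⁹ × 2.104×10^-5) = 0.08138 rad.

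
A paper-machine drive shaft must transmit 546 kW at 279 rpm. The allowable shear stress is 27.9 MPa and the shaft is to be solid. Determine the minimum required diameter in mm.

151 mm

ω = 2π·279/60 = 29.22 rad/s, so T = P/ω = 546×10³ / 29.22 = 18690 N·m.
For a solid shaft τ_max = 16T/(πd³), so d = (16T/(π τ_allow))^(1/3) = (16·18690/(π·2.79×10^7))^(1/3) = 0.1505 m.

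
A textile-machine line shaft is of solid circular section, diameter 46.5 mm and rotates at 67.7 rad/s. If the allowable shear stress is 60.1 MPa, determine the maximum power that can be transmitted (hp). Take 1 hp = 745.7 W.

108 hp

J = πd⁴/32 = π(0.0465)⁴/32 = 4.590×10^-7 m⁴.
T_max = τ_allow·J/r = 6.01×10^7 × 4.590×10^-7 / 0.0232 = 1186 N·m.
ω = 67.7 rad/s, so P_max = T_max·ω = 8.033×10^4 W.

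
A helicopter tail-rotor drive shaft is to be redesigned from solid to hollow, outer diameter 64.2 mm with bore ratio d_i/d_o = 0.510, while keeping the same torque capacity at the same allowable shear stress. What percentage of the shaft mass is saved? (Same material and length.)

Equal τ_max and T ⇒ the solid shaft needs d_s³ = d_o³(1−k⁴), so d_s = 64.2·(1−0.510⁴)^(1/3) = 62.72 mm.
Area ratio A_h/A_s = d_o²(1−k²)/d_s² = (1−k²)/(1−k⁴)^(2/3) = 0.7753.
Mass saving = 1 − 0.7753 = 22.5 %.

22.5 %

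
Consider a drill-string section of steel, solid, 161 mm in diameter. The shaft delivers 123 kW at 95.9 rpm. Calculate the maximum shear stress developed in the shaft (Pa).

ω = 2π·95.9/60 = 10.04 rad/s, so T = P/ω = 123×10³ / 10.04 = 12250 N·m.
J = πd⁴/32 = π(0.161)⁴/32 = 6.596×10^-5 m⁴.
τ_max = T·r/J = 12250 × 0.0805 / 6.596×10^-5 = 1.495×10^7 Pa.

1.49e7 Pa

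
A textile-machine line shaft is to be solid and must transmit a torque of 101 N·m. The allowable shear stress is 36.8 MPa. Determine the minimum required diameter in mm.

24.1 mm

For a solid shaft τ_max = 16T/(πd³), so d = (16T/(π τ_allow))^(1/3) = (16·101.0/(π·3.68×10^7))^(1/3) = 0.02409 m.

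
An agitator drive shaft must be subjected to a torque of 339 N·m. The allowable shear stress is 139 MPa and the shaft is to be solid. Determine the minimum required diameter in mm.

23.2 mm

For a solid shaft τ_max = 16T/(πd³), so d = (16T/(π τ_allow))^(1/3) = (16·339.0/(π·1.39×10^8))^(1/3) = 0.02316 m.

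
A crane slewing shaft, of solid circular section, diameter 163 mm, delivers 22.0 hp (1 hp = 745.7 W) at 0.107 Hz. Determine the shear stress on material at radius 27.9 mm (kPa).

ω = 2π·0.107 = 0.6723 rad/s, so T = P/ω = 22.0×745.7 / 0.6723 = 24400 N·m.
J = πd⁴/32 = π(0.163)⁴/32 = 6.930×10^-5 m⁴.
Shear stress varies linearly with radius: τ = T·r/J = 24400 × 0.0279 / 6.930×10^-5 = 9.824×10^6 Pa.

9820 kPa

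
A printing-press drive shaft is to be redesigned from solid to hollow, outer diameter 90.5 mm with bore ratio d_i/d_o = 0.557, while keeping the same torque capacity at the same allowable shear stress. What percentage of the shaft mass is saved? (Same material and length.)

Equal τ_max and T ⇒ the solid shaft needs d_s³ = d_o³(1−k⁴), so d_s = 90.5·(1−0.557⁴)^(1/3) = 87.50 mm.
Area ratio A_h/A_s = d_o²(1−k²)/d_s² = (1−k²)/(1−k⁴)^(2/3) = 0.7379.
Mass saving = 1 − 0.7379 = 26.2 %.

26.2 %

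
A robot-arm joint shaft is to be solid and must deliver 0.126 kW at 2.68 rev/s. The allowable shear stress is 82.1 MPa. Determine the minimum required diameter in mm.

ω = 2π·2.68 = 16.84 rad/s, so T = P/ω = 0.126×10³ / 16.84 = 7.483 N·m.
For a solid shaft τ_max = 16T/(πd³), so d = (16T/(π τ_allow))^(1/3) = (16·7.483/(π·8.21×10^7))^(1/3) = 0.007743 m.

7.74 mm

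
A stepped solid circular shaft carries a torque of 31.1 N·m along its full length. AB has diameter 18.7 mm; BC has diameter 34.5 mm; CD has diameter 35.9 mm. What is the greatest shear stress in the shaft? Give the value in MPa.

Under the same torque, τ_max = 16T/(πd³) is largest where d is smallest — segment AB (d = 18.7 mm).
τ_max = 16·31.10/(π·(0.0187)³) = 2.422×10^7 Pa.

24.2 MPa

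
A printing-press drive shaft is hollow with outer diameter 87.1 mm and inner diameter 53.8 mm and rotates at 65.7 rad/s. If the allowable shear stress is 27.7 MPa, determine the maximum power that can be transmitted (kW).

202 kW

J = π(d_o⁴ − d_i⁴)/32 = π(0.0871⁴ − 0.0538⁴)/32 = 4.828×10^-6 m⁴.
T_max = τ_allow·J/r = 2.77×10^7 × 4.828×10^-6 / 0.0435 = 3071 N·m.
ω = 65.7 rad/s, so P_max = T_max·ω = 2.017×10^5 W.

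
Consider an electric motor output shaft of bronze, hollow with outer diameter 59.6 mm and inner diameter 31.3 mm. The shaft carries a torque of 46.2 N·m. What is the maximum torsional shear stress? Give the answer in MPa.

1.20 MPa

J = π(d_o⁴ − d_i⁴)/32 = π(0.0596⁴ − 0.0313⁴)/32 = 1.145×10^-6 m⁴.
τ_max = T·r/J = 46.20 × 0.0298 / 1.145×10^-6 = 1.203×10^6 Pa.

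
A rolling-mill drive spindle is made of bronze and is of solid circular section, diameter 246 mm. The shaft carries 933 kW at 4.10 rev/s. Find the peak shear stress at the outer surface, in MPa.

ω = 2π·4.10 = 25.76 rad/s, so T = P/ω = 933×10³ / 25.76 = 36220 N·m.
J = πd⁴/32 = π(0.246)⁴/32 = 3.595×10^-4 m⁴.
τ_max = T·r/J = 36220 × 0.123 / 3.595×10^-4 = 1.239×10^7 Pa.

12.4 MPa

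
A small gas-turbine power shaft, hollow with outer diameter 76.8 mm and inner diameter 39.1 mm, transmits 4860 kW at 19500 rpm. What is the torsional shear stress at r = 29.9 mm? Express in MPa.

ω = 2π·19500/60 = 2042 rad/s, so T = P/ω = 4860×10³ / 2042 = 2380 N·m.
J = π(d_o⁴ − d_i⁴)/32 = π(0.0768⁴ − 0.0391⁴)/32 = 3.186×10^-6 m⁴.
Shear stress varies linearly with radius: τ = T·r/J = 2380 × 0.0299 / 3.186×10^-6 = 2.234×10^7 Pa.

22.3 MPa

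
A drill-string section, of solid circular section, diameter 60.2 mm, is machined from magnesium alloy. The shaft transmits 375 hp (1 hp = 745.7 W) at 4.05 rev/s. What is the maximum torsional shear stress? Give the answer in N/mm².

ω = 2π·4.05 = 25.45 rad/s, so T = P/ω = 375×745.7 / 25.45 = 10990 N·m.
J = πd⁴/32 = π(0.0602)⁴/32 = 1.289×10^-6 m⁴.
τ_max = T·r/J = 10990 × 0.0301 / 1.289×10^-6 = 2.565×10^8 Pa.

257 N/mm²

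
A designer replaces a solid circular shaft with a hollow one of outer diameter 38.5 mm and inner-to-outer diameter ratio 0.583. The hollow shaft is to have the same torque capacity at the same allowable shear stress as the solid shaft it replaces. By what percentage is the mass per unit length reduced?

Equal τ_max and T ⇒ the solid shaft needs d_s³ = d_o³(1−k⁴), so d_s = 38.5·(1−0.583⁴)^(1/3) = 36.96 mm.
Area ratio A_h/A_s = d_o²(1−k²)/d_s² = (1−k²)/(1−k⁴)^(2/3) = 0.7164.
Mass saving = 1 − 0.7164 = 28.4 %.

28.4 %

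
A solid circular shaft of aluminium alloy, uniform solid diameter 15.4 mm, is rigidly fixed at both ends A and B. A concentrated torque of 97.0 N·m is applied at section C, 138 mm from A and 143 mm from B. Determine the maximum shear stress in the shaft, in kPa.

With uniform GJ and both ends fixed, compatibility θ_AC = θ_CB gives T_A·a = T_B·b, together with T_A + T_B = T₀.
T_A = T₀·b/(a+b) = 97.00·143/281.0 = 49.36 N·m; T_B = 47.64 N·m.
τ in each portion: τ_AC = 6.88×10^7 Pa, τ_CB = 6.64×10^7 Pa; maximum is in AC.
τ_max = T_AC·r/J = 49.36·0.00770/5.52×10^-9 = 6.884×10^7 Pa.

68800 kPa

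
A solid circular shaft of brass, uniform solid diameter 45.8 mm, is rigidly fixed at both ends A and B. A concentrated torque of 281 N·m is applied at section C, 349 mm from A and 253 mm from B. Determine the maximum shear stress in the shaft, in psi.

1250 psi

With uniform GJ and both ends fixed, compatibility θ_AC = θ_CB gives T_A·a = T_B·b, together with T_A + T_B = T₀.
T_A = T₀·b/(a+b) = 281.0·253/602.0 = 118.1 N·m; T_B = 162.9 N·m.
τ in each portion: τ_AC = 6.26×10^6 Pa, τ_CB = 8.64×10^6 Pa; maximum is in CB.
τ_max = T_CB·r/J = 162.9·0.0229/4.32×10^-7 = 8.636×10^6 Pa.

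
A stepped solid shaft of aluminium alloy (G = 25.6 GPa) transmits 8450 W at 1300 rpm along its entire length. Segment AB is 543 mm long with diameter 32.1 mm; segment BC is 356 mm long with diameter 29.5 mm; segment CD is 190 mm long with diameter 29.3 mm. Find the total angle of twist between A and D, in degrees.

ω = 2π·1300/60 = 136.1 rad/s, so T = P/ω = 8450 / 136.1 = 62.07 N·m.
J_AB = π(0.0321)⁴/32 = 1.04×10^-7 m⁴; J_BC = π(0.0295)⁴/32 = 7.44×10^-8 m⁴; J_CD = π(0.0293)⁴/32 = 7.24×10^-8 m⁴.
θ = (T/G)·Σ L_i/J_i = (62.07/25.6×10⁹)·(0.543/1.04×10^-7 + 0.356/7.44×10^-8 + 0.190/7.24×10^-8) = 0.03061 rad.

1.75°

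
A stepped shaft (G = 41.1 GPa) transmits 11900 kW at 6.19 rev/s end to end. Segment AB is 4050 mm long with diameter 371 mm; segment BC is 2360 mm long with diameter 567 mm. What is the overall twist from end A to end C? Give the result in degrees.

1.03°

ω = 2π·6.19 = 38.89 rad/s, so T = P/ω = 11900×10³ / 38.89 = 306000 N·m.
J_AB = π(0.371)⁴/32 = 1.86×10^-3 m⁴; J_BC = π(0.567)⁴/32 = 0.0101 m⁴.
θ = (T/G)·Σ L_i/J_i = (306000/41.1×10⁹)·(4.05/1.86×10^-3 + 2.36/0.0101) = 0.01794 rad.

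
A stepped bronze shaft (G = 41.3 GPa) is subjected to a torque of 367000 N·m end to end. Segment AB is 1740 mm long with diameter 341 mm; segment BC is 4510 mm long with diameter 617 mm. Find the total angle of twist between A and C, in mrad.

J_AB = π(0.341)⁴/32 = 1.33×10^-3 m⁴; J_BC = π(0.617)⁴/32 = 0.0142 m⁴.
θ = (T/G)·Σ L_i/J_i = (367000/41.3×10⁹)·(1.74/1.33×10^-3 + 4.51/0.0142) = 0.01446 rad.

14.5 mrad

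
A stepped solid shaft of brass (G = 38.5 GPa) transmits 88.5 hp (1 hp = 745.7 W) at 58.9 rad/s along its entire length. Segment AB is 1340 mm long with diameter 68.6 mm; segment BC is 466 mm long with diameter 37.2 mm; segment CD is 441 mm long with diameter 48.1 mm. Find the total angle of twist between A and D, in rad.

0.114 rad

ω = 58.9 rad/s, so T = P/ω = 88.5×745.7 / 58.90 = 1120 N·m.
J_AB = π(0.0686)⁴/32 = 2.17×10^-6 m⁴; J_BC = π(0.0372)⁴/32 = 1.88×10^-7 m⁴; J_CD = π(0.0481)⁴/32 = 5.26×10^-7 m⁴.
θ = (T/G)·Σ L_i/J_i = (1120/38.5×10⁹)·(1.34/2.17×10^-6 + 0.466/1.88×10^-7 + 0.441/5.26×10^-7) = 0.1145 rad.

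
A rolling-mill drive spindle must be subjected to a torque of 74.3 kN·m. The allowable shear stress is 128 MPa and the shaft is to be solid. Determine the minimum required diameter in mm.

For a solid shaft τ_max = 16T/(πd³), so d = (16T/(π τ_allow))^(1/3) = (16·74300/(π·1.28×10^8))^(1/3) = 0.1435 m.

144 mm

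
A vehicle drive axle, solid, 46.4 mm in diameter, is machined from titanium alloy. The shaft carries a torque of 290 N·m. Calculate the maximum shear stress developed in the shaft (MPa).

J = πd⁴/32 = π(0.0464)⁴/32 = 4.551×10^-7 m⁴.
τ_max = T·r/J = 290.0 × 0.0232 / 4.551×10^-7 = 1.478×10^7 Pa.

14.8 MPa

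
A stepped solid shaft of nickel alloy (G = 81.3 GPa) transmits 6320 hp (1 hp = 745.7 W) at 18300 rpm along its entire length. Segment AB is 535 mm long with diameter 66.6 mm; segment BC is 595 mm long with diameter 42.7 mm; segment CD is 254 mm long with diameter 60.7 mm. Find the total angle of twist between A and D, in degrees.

ω = 2π·18300/60 = 1916 rad/s, so T = P/ω = 6320×745.7 / 1916 = 2459 N·m.
J_AB = π(0.0666)⁴/32 = 1.93×10^-6 m⁴; J_BC = π(0.0427)⁴/32 = 3.26×10^-7 m⁴; J_CD = π(0.0607)⁴/32 = 1.33×10^-6 m⁴.
θ = (T/G)·Σ L_i/J_i = (2459/81.3×10⁹)·(0.535/1.93×10^-6 + 0.595/3.26×10^-7 + 0.254/1.33×10^-6) = 0.06929 rad.

3.97°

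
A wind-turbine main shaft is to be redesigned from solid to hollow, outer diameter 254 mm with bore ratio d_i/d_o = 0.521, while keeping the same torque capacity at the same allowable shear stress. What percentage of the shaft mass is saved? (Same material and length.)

Equal τ_max and T ⇒ the solid shaft needs d_s³ = d_o³(1−k⁴), so d_s = 254·(1−0.521⁴)^(1/3) = 247.6 mm.
Area ratio A_h/A_s = d_o²(1−k²)/d_s² = (1−k²)/(1−k⁴)^(2/3) = 0.7667.
Mass saving = 1 − 0.7667 = 23.3 %.

23.3 %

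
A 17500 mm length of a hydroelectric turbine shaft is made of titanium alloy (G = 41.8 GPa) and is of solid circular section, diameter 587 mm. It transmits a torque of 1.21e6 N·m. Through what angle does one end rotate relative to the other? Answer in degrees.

J = πd⁴/32 = π(0.587)⁴/32 = 0.01166 m⁴.
θ = T·L/(G·J) = 1.210e6 × 17.5 / (41.8×10⁹ × 0.01166) = 0.04346 rad.

2.49°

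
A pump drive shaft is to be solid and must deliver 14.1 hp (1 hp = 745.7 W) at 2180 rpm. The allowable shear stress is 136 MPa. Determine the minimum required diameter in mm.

12.0 mm

ω = 2π·2180/60 = 228.3 rad/s, so T = P/ω = 14.1×745.7 / 228.3 = 46.06 N·m.
For a solid shaft τ_max = 16T/(πd³), so d = (16T/(π τ_allow))^(1/3) = (16·46.06/(π·1.36×10^8))^(1/3) = 0.01199 m.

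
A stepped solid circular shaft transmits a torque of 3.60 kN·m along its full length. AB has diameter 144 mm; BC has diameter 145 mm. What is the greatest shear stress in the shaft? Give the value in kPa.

6140 kPa

Under the same torque, τ_max = 16T/(πd³) is largest where d is smallest — segment AB (d = 144 mm).
τ_max = 16·3600/(π·(0.144)³) = 6.140×10^6 Pa.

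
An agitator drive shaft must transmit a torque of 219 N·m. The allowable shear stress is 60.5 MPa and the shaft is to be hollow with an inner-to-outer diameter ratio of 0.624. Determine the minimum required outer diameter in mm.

For a hollow shaft with d_i/d_o = 0.624: τ_max = 16T/(π d_o³ (1−k⁴)), so d_o = [16T/(π τ_allow (1−k⁴))]^(1/3) = [16·219.0/(π·6.05×10^7·0.8484)]^(1/3) = 0.02791 m.

27.9 mm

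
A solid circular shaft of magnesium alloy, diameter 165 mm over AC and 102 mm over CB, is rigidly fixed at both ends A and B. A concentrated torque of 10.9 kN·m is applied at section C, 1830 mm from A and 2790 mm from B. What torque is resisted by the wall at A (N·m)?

Compatibility: T_A·a/J_AC = T_B·b/J_CB with T_A + T_B = T₀.
J_AC = 7.28×10^-5 m⁴, J_CB = 1.06×10^-5 m⁴, so T_A = T₀·(J_AC/a)/((J_AC/a)+(J_CB/b)) = 9947 N·m, T_B = 952.8 N·m.

9950 N·m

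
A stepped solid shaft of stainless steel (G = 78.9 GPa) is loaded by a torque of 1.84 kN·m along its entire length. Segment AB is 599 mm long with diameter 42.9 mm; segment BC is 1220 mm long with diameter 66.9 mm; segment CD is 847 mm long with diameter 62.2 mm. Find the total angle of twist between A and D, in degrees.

J_AB = π(0.0429)⁴/32 = 3.33×10^-7 m⁴; J_BC = π(0.0669)⁴/32 = 1.97×10^-6 m⁴; J_CD = π(0.0622)⁴/32 = 1.47×10^-6 m⁴.
θ = (T/G)·Σ L_i/J_i = (1840/78.9×10⁹)·(0.599/3.33×10^-7 + 1.22/1.97×10^-6 + 0.847/1.47×10^-6) = 0.06992 rad.

4.01°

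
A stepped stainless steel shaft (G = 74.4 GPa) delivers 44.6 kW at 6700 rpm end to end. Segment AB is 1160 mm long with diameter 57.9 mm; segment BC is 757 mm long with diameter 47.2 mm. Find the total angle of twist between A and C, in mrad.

ω = 2π·6700/60 = 701.6 rad/s, so T = P/ω = 44.6×10³ / 701.6 = 63.57 N·m.
J_AB = π(0.0579)⁴/32 = 1.10×10^-6 m⁴; J_BC = π(0.0472)⁴/32 = 4.87×10^-7 m⁴.
θ = (T/G)·Σ L_i/J_i = (63.57/74.4×10⁹)·(1.16/1.10×10^-6 + 0.757/4.87×10^-7) = 2.226×10^-3 rad.

2.23 mrad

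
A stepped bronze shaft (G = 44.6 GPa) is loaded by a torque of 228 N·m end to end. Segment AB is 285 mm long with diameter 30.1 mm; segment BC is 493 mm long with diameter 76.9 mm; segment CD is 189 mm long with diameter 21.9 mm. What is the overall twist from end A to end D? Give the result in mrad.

J_AB = π(0.0301)⁴/32 = 8.06×10^-8 m⁴; J_BC = π(0.0769)⁴/32 = 3.43×10^-6 m⁴; J_CD = π(0.0219)⁴/32 = 2.26×10^-8 m⁴.
θ = (T/G)·Σ L_i/J_i = (228.0/44.6×10⁹)·(0.285/8.06×10^-8 + 0.493/3.43×10^-6 + 0.189/2.26×10^-8) = 0.06160 rad.

61.6 mrad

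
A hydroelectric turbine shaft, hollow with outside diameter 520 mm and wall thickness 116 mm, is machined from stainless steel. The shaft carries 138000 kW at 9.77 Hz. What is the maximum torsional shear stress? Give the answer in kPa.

89900 kPa

ω = 2π·9.77 = 61.39 rad/s, so T = P/ω = 138000×10³ / 61.39 = 2.248e6 N·m.
J = π(d_o⁴ − d_i⁴)/32 = π(0.520⁴ − 0.288⁴)/32 = 6.503×10^-3 m⁴.
τ_max = T·r/J = 2.248e6 × 0.260 / 6.503×10^-3 = 8.988×10^7 Pa.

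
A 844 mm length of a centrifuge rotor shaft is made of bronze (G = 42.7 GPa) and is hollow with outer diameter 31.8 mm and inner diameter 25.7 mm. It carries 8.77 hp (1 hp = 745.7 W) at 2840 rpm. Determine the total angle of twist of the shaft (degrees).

0.433°

ω = 2π·2840/60 = 297.4 rad/s, so T = P/ω = 8.77×745.7 / 297.4 = 21.99 N·m.
J = π(d_o⁴ − d_i⁴)/32 = π(0.0318⁴ − 0.0257⁴)/32 = 5.757×10^-8 m⁴.
θ = T·L/(G·J) = 21.99 × 0.844 / (42.7×10⁹ × 5.757×10^-8) = 7.550×10^-3 rad.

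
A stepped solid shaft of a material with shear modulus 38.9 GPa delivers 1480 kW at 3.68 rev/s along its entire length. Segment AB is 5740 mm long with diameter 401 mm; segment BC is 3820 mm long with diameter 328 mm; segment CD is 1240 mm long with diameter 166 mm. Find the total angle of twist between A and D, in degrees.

ω = 2π·3.68 = 23.12 rad/s, so T = P/ω = 1480×10³ / 23.12 = 64010 N·m.
J_AB = π(0.401)⁴/32 = 2.54×10^-3 m⁴; J_BC = π(0.328)⁴/32 = 1.14×10^-3 m⁴; J_CD = π(0.166)⁴/32 = 7.45×10^-5 m⁴.
θ = (T/G)·Σ L_i/J_i = (64010/38.9×10⁹)·(5.74/2.54×10^-3 + 3.82/1.14×10^-3 + 1.24/7.45×10^-5) = 0.03662 rad.

2.10°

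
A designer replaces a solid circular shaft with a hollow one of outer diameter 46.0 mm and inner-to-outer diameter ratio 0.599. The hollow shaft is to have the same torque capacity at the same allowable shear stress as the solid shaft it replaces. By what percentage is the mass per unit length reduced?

Equal τ_max and T ⇒ the solid shaft needs d_s³ = d_o³(1−k⁴), so d_s = 46.0·(1−0.599⁴)^(1/3) = 43.93 mm.
Area ratio A_h/A_s = d_o²(1−k²)/d_s² = (1−k²)/(1−k⁴)^(2/3) = 0.7029.
Mass saving = 1 − 0.7029 = 29.7 %.

29.7 %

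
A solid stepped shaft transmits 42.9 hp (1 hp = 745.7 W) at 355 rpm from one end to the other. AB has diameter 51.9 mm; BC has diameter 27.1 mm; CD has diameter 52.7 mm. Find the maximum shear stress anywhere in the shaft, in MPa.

ω = 2π·355/60 = 37.18 rad/s, so T = P/ω = 42.9×745.7 / 37.18 = 860.5 N·m.
Under the same torque, τ_max = 16T/(πd³) is largest where d is smallest — segment BC (d = 27.1 mm).
τ_max = 16·860.5/(π·(0.0271)³) = 2.202×10^8 Pa.

220 MPa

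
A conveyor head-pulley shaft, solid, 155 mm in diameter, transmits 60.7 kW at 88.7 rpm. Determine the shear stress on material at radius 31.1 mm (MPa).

3.59 MPa

ω = 2π·88.7/60 = 9.289 rad/s, so T = P/ω = 60.7×10³ / 9.289 = 6535 N·m.
J = πd⁴/32 = π(0.155)⁴/32 = 5.667×10^-5 m⁴.
Shear stress varies linearly with radius: τ = T·r/J = 6535 × 0.0311 / 5.667×10^-5 = 3.586×10^6 Pa.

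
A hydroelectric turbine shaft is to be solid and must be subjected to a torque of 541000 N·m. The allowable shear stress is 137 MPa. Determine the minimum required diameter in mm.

272 mm

For a solid shaft τ_max = 16T/(πd³), so d = (16T/(π τ_allow))^(1/3) = (16·541000/(π·1.37×10^8))^(1/3) = 0.2719 m.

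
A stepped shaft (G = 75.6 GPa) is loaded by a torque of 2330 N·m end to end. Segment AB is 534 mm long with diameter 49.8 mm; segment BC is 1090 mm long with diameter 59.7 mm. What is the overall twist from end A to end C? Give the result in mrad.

54.2 mrad

J_AB = π(0.0498)⁴/32 = 6.04×10^-7 m⁴; J_BC = π(0.0597)⁴/32 = 1.25×10^-6 m⁴.
θ = (T/G)·Σ L_i/J_i = (2330/75.6×10⁹)·(0.534/6.04×10^-7 + 1.09/1.25×10^-6) = 0.05419 rad.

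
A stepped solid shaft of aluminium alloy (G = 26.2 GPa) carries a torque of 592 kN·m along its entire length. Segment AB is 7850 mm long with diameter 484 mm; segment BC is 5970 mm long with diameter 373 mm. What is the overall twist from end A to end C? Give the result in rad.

0.104 rad

J_AB = π(0.484)⁴/32 = 5.39×10^-3 m⁴; J_BC = π(0.373)⁴/32 = 1.90×10^-3 m⁴.
θ = (T/G)·Σ L_i/J_i = (592000/26.2×10⁹)·(7.85/5.39×10^-3 + 5.97/1.90×10^-3) = 0.1039 rad.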